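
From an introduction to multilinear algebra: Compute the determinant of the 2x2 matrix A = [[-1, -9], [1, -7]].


For a 2x2 matrix [[a, b], [c, d]], det = a*d - b*c.
a = -1, b = -9, c = 1, d = -7
a*d = -1 * -7 = 7
b*c = -9 * 1 = -9
det = 7 - -9 = 16

16


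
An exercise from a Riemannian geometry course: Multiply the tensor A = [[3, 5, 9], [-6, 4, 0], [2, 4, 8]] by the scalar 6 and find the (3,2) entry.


Scalar multiplication: (cA)_{ij} = c * A_{ij}.
c = 6
A_{32} = 4
(cA)_{32} = 6 * 4 = 24

24


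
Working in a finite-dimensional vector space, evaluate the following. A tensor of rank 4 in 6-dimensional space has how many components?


The number of components of a rank-r tensor in d dimensions is d^r.
Here d = 6 and r = 4.
6^4 = 1296

1296


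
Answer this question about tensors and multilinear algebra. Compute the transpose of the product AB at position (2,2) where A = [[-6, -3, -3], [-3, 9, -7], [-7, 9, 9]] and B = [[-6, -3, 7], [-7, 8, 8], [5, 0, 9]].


(AB)^T_{ij} = (AB)_{ji} = sum_k A_{jk} B_{ki}.
For i=2, j=2 we need (AB)_{22}:
A_{21} * B_{12} = -3 * -3 = 9
A_{22} * B_{22} = 9 * 8 = 72
A_{23} * B_{32} = -7 * 0 = 0
Sum = 9 + 72 + 0 = 81

81


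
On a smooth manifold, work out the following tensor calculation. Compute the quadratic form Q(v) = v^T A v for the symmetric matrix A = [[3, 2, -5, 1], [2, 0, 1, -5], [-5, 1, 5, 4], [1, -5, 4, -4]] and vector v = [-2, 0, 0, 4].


First compute Av:
(Av)_1 = 3*-2 + 2*0 + -5*0 + 1*4 = -2
(Av)_2 = 2*-2 + 0*0 + 1*0 + -5*4 = -24
(Av)_3 = -5*-2 + 1*0 + 5*0 + 4*4 = 26
(Av)_4 = 1*-2 + -5*0 + 4*0 + -4*4 = -18
Av = [-2, -24, 26, -18]
Then v^T (Av) = -2*-2 + 0*-24 + 0*26 + 4*-18
= 4 + 0 + 0 + -72 = -68

-68


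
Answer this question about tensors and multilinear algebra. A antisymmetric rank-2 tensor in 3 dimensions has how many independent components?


A antisymmetric rank-2 tensor in d dimensions has d(d-1)/2 independent components.
d = 3
d(d-1)/2 = 3 * 2 / 2 = 6 / 2 = 3

3


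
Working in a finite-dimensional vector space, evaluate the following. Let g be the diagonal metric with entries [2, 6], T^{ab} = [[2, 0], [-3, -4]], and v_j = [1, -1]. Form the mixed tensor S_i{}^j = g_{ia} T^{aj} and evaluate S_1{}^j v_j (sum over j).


Step 1: lower the first index. For a diagonal metric, g_{ia} T^{aj} = g_{ii} T^{ij} (no sum on i).
g_{11} = 2
S_1{}^1 = 2 * T^{11} = 2 * 2 = 4
S_1{}^2 = 2 * T^{12} = 2 * 0 = 0
Step 2: contract S_1{}^j with v_j.
S_1{}^1 * v_1 = 4 * 1 = 4
S_1{}^2 * v_2 = 0 * -1 = 0
Result = 4 + 0 = 4

4


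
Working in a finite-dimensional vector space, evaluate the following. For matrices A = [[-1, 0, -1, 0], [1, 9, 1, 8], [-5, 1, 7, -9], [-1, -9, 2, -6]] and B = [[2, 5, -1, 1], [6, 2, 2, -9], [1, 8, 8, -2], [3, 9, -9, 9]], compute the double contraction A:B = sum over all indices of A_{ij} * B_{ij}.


A:B = sum over all i,j of A_{ij} * B_{ij}.
Row 1: -1*2=-2, 0*5=0, -1*-1=1, 0*1=0 => row sum = -1
Row 2: 1*6=6, 9*2=18, 1*2=2, 8*-9=-72 => row sum = -46
Row 3: -5*1=-5, 1*8=8, 7*8=56, -9*-2=18 => row sum = 77
Row 4: -1*3=-3, -9*9=-81, 2*-9=-18, -6*9=-54 => row sum = -156
Total = -1 + -46 + 77 + -156 = -126

-126


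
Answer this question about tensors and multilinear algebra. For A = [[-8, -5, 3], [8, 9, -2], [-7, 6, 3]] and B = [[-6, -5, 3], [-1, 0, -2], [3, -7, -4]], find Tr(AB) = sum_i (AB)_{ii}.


Tr(AB) = sum_i (AB)_{ii} where (AB)_{ii} = sum_k A_{ik} B_{ki}.
(AB)_{11} = -8*-6 + -5*-1 + 3*3 = 62
(AB)_{22} = 8*-5 + 9*0 + -2*-7 = -26
(AB)_{33} = -7*3 + 6*-2 + 3*-4 = -45
Tr(AB) = 62 + -26 + -45 = -9

-9


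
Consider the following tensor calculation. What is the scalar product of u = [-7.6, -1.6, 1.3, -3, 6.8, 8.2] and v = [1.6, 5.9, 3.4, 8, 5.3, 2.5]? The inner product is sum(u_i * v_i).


The inner product u . v = sum of u_i * v_i.
Term-by-term: -7.6 * 1.6, -1.6 * 5.9, 1.3 * 3.4, -3 * 8, 6.8 * 5.3, 8.2 * 2.5
Products: -12.16, -9.44, 4.42, -24, 36.04, 20.5
Sum = -12.16 + -9.44 + 4.42 + -24 + 36.04 + 20.5 = 15.36

15.36


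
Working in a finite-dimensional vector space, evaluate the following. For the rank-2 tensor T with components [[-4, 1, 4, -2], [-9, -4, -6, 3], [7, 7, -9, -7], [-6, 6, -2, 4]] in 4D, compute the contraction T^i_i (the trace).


The contraction (trace) of a rank-2 tensor is the sum of its diagonal elements.
Diagonal entries: A[1,1] = -4, A[2,2] = -4, A[3,3] = -9, A[4,4] = 4
Tr(A) = -4 + -4 + -9 + 4 = -13

-13


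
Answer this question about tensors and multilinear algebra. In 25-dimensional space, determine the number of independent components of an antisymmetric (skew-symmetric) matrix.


An antisymmetric rank-2 tensor satisfies A_{ij} = -A_{ji}, so diagonal entries are zero.
The independent components are the upper-triangular entries: C(n, 2) = n(n-1)/2.
n = 25
C(25, 2) = 25 * 24 / 2 = 600 / 2 = 300

300


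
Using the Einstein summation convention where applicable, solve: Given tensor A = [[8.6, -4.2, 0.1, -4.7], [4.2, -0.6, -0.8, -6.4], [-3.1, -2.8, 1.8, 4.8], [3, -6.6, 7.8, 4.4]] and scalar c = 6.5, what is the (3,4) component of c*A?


Scalar multiplication: (cA)_{ij} = c * A_{ij}.
c = 6.5
A_{34} = 4.8
(cA)_{34} = 6.5 * 4.8 = 31.2

31.2


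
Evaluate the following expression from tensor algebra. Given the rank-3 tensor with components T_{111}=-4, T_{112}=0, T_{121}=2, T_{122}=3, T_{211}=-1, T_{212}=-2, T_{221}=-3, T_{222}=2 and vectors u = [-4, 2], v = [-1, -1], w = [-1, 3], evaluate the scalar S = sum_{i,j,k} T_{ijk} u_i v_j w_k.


S = sum over i,j,k of T_{ijk} u_i v_j w_k. Expanding all 8 terms:
T_{111}*u_1*v_1*w_1 = -4*-4*-1*-1 = 16  (running total: 16)
T_{112}*u_1*v_1*w_2 = 0*-4*-1*3 = 0  (running total: 16)
T_{121}*u_1*v_2*w_1 = 2*-4*-1*-1 = -8  (running total: 8)
T_{122}*u_1*v_2*w_2 = 3*-4*-1*3 = 36  (running total: 44)
T_{211}*u_2*v_1*w_1 = -1*2*-1*-1 = -2  (running total: 42)
T_{212}*u_2*v_1*w_2 = -2*2*-1*3 = 12  (running total: 54)
T_{221}*u_2*v_2*w_1 = -3*2*-1*-1 = -6  (running total: 48)
T_{222}*u_2*v_2*w_2 = 2*2*-1*3 = -12  (running total: 36)
S = 36

36


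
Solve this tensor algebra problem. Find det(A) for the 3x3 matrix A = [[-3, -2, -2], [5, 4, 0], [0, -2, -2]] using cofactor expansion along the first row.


Expanding along the first row, det(A) = a11*M_11 - a12*M_12 + a13*M_13, where M_1j is the (1,j) minor.
Minor M_11 = 4*-2 - 0*-2 = -8
Minor M_12 = 5*-2 - 0*0 = -10
Minor M_13 = 5*-2 - 4*0 = -10
det = -3*(-8) - -2*(-10) + -2*(-10)
    = 24 - 20 + 20
    = 24

24


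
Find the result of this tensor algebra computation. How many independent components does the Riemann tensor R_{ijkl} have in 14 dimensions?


The Riemann tensor in d dimensions has d^2(d^2 - 1)/12 independent components.
d = 14, so d^2 = 196
d^2 - 1 = 195
d^2(d^2 - 1) = 196 * 195 = 38220
Divide by 12: 38220 / 12 = 3185

3185


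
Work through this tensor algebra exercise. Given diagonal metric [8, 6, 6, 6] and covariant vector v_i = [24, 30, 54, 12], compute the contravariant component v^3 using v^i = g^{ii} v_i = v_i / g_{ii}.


To raise an index with a diagonal metric: v^i = v_i / g_{ii}.
For index 3: v_3 = 54, g_{33} = 6
v^3 = 54 / 6 = 9

9


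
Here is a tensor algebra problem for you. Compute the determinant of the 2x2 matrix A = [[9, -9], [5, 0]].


For a 2x2 matrix [[a, b], [c, d]], det = a*d - b*c.
a = 9, b = -9, c = 5, d = 0
a*d = 9 * 0 = 0
b*c = -9 * 5 = -45
det = 0 - -45 = 45

45


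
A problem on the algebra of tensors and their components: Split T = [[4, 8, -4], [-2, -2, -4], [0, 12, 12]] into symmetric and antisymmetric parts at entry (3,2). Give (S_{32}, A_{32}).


T_{32} = 12
T_{23} = -4
S_{32} = (12 + -4)/2 = 8/2 = 4
A_{32} = (12 - -4)/2 = 16/2 = 8
Check: S + A = 4 + 8 = 12 = T_{32}.

(4, 8)


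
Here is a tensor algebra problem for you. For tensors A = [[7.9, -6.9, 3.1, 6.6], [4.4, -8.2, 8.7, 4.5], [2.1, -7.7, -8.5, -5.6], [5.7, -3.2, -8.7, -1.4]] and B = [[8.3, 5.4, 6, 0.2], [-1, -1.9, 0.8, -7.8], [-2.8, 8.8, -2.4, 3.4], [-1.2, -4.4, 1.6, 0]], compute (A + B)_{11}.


Tensor addition is component-wise: (A + B)_{ij} = A_{ij} + B_{ij}.
A_{11} = 7.9
B_{11} = 8.3
(A + B)_{11} = 7.9 + 8.3 = 16.2

16.2


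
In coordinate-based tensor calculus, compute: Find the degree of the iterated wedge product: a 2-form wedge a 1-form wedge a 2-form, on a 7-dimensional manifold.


The degree of a wedge product is the sum of the degrees of the individual forms.
Degrees: 2, 1, 2
Total degree = 2 + 1 + 2 = 5

5


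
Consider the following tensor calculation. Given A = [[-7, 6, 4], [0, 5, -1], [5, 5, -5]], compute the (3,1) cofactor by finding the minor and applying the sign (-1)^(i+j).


To find cofactor C_{31}, delete row 3 and column 1.
The resulting 2x2 submatrix is: [[6, 4], [5, -1]]
Minor M_{31} = 6*-1 - 4*5
  = -6 - 20 = -26
Sign = (-1)^(3+1) = (-1)^4 = 1
Cofactor C_{31} = 1 * -26 = -26

-26


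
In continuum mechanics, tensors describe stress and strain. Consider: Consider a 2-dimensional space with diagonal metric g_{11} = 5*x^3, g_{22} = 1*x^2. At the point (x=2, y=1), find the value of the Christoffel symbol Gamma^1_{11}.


For a diagonal metric, Gamma^k_{ij} = (1/2) g^{kk} (dg_{ik}/dx_j + dg_{jk}/dx_i - dg_{ij}/dx_k).
The metric is diagonal, so g_{ab} = 0 for a != b.
At the given point: g_{11} = 40, g_{22} = 4
g^{11} = 1/40
dg_{11}/dx_1 = dg_{11}/dx_1 = 60
dg_{11}/dx_1 = dg_{11}/dx_1 = 60
dg_{11}/dx_1 = dg_{11}/dx_1 = 60
Numerator = 60 + 60 - 60 = 60
Gamma^1_{11} = 60 / (2 * 40) = 3/4

3/4


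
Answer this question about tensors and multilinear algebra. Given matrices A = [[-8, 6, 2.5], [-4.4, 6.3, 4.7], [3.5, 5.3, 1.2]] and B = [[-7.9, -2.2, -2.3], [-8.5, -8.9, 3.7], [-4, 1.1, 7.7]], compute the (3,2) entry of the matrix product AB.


(AB)_{ij} = sum_k A_{ik} B_{kj}.
For i=3, j=2:
A_{31} * B_{12} = 3.5 * -2.2 = -7.7
A_{32} * B_{22} = 5.3 * -8.9 = -47.17
A_{33} * B_{32} = 1.2 * 1.1 = 1.32
Sum = -7.7 + -47.17 + 1.32 = -53.55

-53.55


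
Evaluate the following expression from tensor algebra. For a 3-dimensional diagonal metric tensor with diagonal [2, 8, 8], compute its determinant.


For a diagonal metric, the determinant is the product of diagonal entries.
Diagonal entries: 2, 8, 8
det(g) = 2 * 8 * 8 = 128

128


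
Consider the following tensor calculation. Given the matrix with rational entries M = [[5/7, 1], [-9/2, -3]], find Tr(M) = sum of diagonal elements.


The trace is the sum of diagonal entries.
Diagonal: M[1,1] = 5/7, M[2,2] = -3
Tr(M) = 5/7 + -3
Computing step by step:
After adding M[1,1]: 5/7
After adding M[2,2]: -16/7
Tr(M) = -16/7

-16/7


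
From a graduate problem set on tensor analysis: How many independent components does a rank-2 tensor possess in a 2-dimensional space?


The number of components of a rank-r tensor in d dimensions is d^r.
Here d = 2 and r = 2.
2^2 = 4

4


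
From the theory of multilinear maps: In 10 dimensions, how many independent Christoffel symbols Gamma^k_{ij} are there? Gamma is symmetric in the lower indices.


Christoffel symbols Gamma^k_{ij} are symmetric in i,j, so there are d * d(d+1)/2 independent symbols.
d = 10
d(d+1)/2 = 10 * 11 / 2 = 55
Total = 10 * 55 = 550

550


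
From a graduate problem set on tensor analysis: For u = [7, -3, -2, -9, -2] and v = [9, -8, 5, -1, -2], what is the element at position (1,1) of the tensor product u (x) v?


The outer product entry T_{ij} = u_i * v_j.
We need i=1, j=1.
u_1 = 7, v_1 = 9
T_{1,1} = 7 * 9 = 63

63


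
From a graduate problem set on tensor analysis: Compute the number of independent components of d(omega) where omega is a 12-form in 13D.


The exterior derivative of a p-form is a (p+1)-form.
Its number of independent components is C(n, p+1).
n = 13, p+1 = 13
C(13, 13) = 1

1


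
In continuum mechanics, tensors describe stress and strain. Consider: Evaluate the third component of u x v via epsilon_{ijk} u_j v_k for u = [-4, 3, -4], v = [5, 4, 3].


(u x v)_3 = sum_{j,k} epsilon_{3jk} u_j v_k. Only permutations of (1,2,3) contribute; the two non-zero terms are:
eps_{312} u_1 v_2 = 1 * -4 * 4 = -16
eps_{321} u_2 v_1 = -1 * 3 * 5 = -15
(u x v)_3 = -31

-31


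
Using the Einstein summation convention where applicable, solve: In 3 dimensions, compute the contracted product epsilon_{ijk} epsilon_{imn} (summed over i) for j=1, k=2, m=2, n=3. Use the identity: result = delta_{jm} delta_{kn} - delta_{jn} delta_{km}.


Using the identity: epsilon_{ijk} epsilon_{imn} = delta_{jm} delta_{kn} - delta_{jn} delta_{km}.
delta_{12} = 0
delta_{23} = 0
delta_{13} = 0
delta_{22} = 1
Result = 0 * 0 - 0 * 1 = 0 - 0 = 0

0


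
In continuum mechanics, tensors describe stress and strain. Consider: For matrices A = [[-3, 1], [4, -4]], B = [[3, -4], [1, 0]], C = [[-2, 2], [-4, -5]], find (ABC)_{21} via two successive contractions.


(ABC)_{21} = sum_m (AB)_{2m} C_{m1}. First compute row 2 of AB.
(AB)_{21} = 4*3 + -4*1 = 8
(AB)_{22} = 4*-4 + -4*0 = -16
Now contract with column 1 of C:
(AB)_{21} * C_{11} = 8 * -2 = -16
(AB)_{22} * C_{21} = -16 * -4 = 64
(ABC)_{21} = -16 + 64 = 48

48


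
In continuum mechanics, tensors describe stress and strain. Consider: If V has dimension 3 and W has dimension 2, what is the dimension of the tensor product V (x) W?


The dimension of a tensor product is the product of dimensions.
dim(V) = 3, dim(W) = 2
dim(V (x) W) = 3 * 2 = 6

6


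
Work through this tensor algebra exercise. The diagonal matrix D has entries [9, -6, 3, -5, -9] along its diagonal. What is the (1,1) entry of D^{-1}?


For a diagonal matrix, the inverse has entries (D^{-1})_{ii} = 1/d_{ii}.
The diagonal entries are: d_{11} = 9, d_{22} = -6, d_{33} = 3, d_{44} = -5, d_{55} = -9
We need (D^{-1})_{11} = 1/d_{11} = 1/9 = 1/9

1/9


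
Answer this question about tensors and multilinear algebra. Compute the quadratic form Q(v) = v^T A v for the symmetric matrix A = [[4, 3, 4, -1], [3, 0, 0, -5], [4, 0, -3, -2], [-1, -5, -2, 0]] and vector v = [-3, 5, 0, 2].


First compute Av:
(Av)_1 = 4*-3 + 3*5 + 4*0 + -1*2 = 1
(Av)_2 = 3*-3 + 0*5 + 0*0 + -5*2 = -19
(Av)_3 = 4*-3 + 0*5 + -3*0 + -2*2 = -16
(Av)_4 = -1*-3 + -5*5 + -2*0 + 0*2 = -22
Av = [1, -19, -16, -22]
Then v^T (Av) = -3*1 + 5*-19 + 0*-16 + 2*-22
= -3 + -95 + 0 + -44 = -142

-142


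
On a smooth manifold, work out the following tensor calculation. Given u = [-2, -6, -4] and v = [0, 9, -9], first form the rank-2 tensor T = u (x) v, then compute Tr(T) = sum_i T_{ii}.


The outer product gives T_{ij} = u_i v_j.
The trace (contraction) is Tr(T) = sum_i T_{ii} = sum_i u_i v_i.
Diagonal entries:
T_{11} = u_1 * v_1 = -2 * 0 = 0
T_{22} = u_2 * v_2 = -6 * 9 = -54
T_{33} = u_3 * v_3 = -4 * -9 = 36
Tr(T) = 0 + -54 + 36 = -18

-18


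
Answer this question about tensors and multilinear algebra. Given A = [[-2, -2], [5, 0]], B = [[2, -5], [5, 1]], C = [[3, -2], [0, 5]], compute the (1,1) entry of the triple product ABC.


(ABC)_{11} = sum_m (AB)_{1m} C_{m1}. First compute row 1 of AB.
(AB)_{11} = -2*2 + -2*5 = -14
(AB)_{12} = -2*-5 + -2*1 = 8
Now contract with column 1 of C:
(AB)_{11} * C_{11} = -14 * 3 = -42
(AB)_{12} * C_{21} = 8 * 0 = 0
(ABC)_{11} = -42 + 0 = -42

-42


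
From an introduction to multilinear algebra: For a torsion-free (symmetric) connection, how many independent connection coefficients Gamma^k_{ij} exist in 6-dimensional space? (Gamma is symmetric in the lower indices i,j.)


Christoffel symbols Gamma^k_{ij} are symmetric in i,j, so there are d * d(d+1)/2 independent symbols.
d = 6
d(d+1)/2 = 6 * 7 / 2 = 21
Total = 6 * 21 = 126

126


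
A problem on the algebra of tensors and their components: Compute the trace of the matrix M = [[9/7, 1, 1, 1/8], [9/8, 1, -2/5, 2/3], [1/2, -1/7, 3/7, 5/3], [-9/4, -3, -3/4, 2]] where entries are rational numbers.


The trace is the sum of diagonal entries.
Diagonal: M[1,1] = 9/7, M[2,2] = 1, M[3,3] = 3/7, M[4,4] = 2
Tr(M) = 9/7 + 1 + 3/7 + 2
Computing step by step:
After adding M[1,1]: 9/7
After adding M[2,2]: 16/7
After adding M[3,3]: 19/7
After adding M[4,4]: 33/7
Tr(M) = 33/7

33/7


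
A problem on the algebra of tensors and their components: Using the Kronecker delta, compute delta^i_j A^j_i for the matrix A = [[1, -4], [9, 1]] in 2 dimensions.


The contraction (trace) of a rank-2 tensor is the sum of its diagonal elements.
Diagonal entries: A[1,1] = 1, A[2,2] = 1
Tr(A) = 1 + 1 = 2

2


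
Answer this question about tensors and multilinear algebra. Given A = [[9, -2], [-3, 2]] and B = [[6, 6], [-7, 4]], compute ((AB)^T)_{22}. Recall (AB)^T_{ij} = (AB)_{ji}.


(AB)^T_{ij} = (AB)_{ji} = sum_k A_{jk} B_{ki}.
For i=2, j=2 we need (AB)_{22}:
A_{21} * B_{12} = -3 * 6 = -18
A_{22} * B_{22} = 2 * 4 = 8
Sum = -18 + 8 = -10

-10


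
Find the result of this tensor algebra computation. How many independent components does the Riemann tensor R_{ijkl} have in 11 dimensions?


The Riemann tensor in d dimensions has d^2(d^2 - 1)/12 independent components.
d = 11, so d^2 = 121
d^2 - 1 = 120
d^2(d^2 - 1) = 121 * 120 = 14520
Divide by 12: 14520 / 12 = 1210

1210


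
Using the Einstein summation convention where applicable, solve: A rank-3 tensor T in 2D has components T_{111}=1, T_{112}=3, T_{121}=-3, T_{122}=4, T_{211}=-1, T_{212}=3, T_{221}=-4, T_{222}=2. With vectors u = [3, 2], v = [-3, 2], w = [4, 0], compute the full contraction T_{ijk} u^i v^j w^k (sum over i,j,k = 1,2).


S = sum over i,j,k of T_{ijk} u_i v_j w_k. Expanding all 8 terms:
T_{111}*u_1*v_1*w_1 = 1*3*-3*4 = -36  (running total: -36)
T_{112}*u_1*v_1*w_2 = 3*3*-3*0 = 0  (running total: -36)
T_{121}*u_1*v_2*w_1 = -3*3*2*4 = -72  (running total: -108)
T_{122}*u_1*v_2*w_2 = 4*3*2*0 = 0  (running total: -108)
T_{211}*u_2*v_1*w_1 = -1*2*-3*4 = 24  (running total: -84)
T_{212}*u_2*v_1*w_2 = 3*2*-3*0 = 0  (running total: -84)
T_{221}*u_2*v_2*w_1 = -4*2*2*4 = -64  (running total: -148)
T_{222}*u_2*v_2*w_2 = 2*2*2*0 = 0  (running total: -148)
S = -148

-148


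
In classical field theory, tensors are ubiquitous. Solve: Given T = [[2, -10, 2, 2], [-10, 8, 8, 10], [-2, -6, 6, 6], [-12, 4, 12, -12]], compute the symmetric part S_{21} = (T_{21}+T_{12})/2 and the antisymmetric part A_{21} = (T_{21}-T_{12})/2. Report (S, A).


T_{21} = -10
T_{12} = -10
S_{21} = (-10 + -10)/2 = -20/2 = -10
A_{21} = (-10 - -10)/2 = 0/2 = 0
Check: S + A = -10 + 0 = -10 = T_{21}.

(-10, 0)


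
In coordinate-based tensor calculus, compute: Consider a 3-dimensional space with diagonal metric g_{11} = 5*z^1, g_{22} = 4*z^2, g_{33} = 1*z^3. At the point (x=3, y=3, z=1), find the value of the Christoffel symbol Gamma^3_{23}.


For a diagonal metric, Gamma^k_{ij} = (1/2) g^{kk} (dg_{ik}/dx_j + dg_{jk}/dx_i - dg_{ij}/dx_k).
The metric is diagonal, so g_{ab} = 0 for a != b.
At the given point: g_{11} = 5, g_{22} = 4, g_{33} = 1
g^{33} = 1/1
dg_{23}/dx_3 = 0 (off-diagonal)
dg_{33}/dx_2 = dg_{33}/dx_2 = 0
dg_{23}/dx_3 = 0 (off-diagonal)
Numerator = 0 + 0 - 0 = 0
Gamma^3_{23} = 0 / (2 * 1) = 0

0


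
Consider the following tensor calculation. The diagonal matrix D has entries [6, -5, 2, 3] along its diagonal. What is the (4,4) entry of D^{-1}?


For a diagonal matrix, the inverse has entries (D^{-1})_{ii} = 1/d_{ii}.
The diagonal entries are: d_{11} = 6, d_{22} = -5, d_{33} = 2, d_{44} = 3
We need (D^{-1})_{44} = 1/d_{44} = 1/3 = 1/3

1/3


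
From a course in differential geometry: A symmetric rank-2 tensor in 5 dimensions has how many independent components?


A symmetric rank-2 tensor in d dimensions has d(d+1)/2 independent components.
d = 5
d(d+1)/2 = 5 * 6 / 2 = 30 / 2 = 15

15


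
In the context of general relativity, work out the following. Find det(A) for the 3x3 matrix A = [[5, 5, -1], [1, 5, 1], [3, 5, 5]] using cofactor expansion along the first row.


Expanding along the first row, det(A) = a11*M_11 - a12*M_12 + a13*M_13, where M_1j is the (1,j) minor.
Minor M_11 = 5*5 - 1*5 = 20
Minor M_12 = 1*5 - 1*3 = 2
Minor M_13 = 1*5 - 5*3 = -10
det = 5*(20) - 5*(2) + -1*(-10)
    = 100 - 10 + 10
    = 100

100


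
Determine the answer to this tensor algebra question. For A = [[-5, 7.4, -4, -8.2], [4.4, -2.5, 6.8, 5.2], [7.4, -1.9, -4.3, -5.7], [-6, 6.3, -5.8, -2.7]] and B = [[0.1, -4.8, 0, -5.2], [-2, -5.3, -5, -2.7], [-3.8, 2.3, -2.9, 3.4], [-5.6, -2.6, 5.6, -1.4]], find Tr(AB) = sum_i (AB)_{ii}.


Tr(AB) = sum_i (AB)_{ii} where (AB)_{ii} = sum_k A_{ik} B_{ki}.
(AB)_{11} = -5*0.1 + 7.4*-2 + -4*-3.8 + -8.2*-5.6 = 45.82
(AB)_{22} = 4.4*-4.8 + -2.5*-5.3 + 6.8*2.3 + 5.2*-2.6 = -5.75
(AB)_{33} = 7.4*0 + -1.9*-5 + -4.3*-2.9 + -5.7*5.6 = -9.95
(AB)_{44} = -6*-5.2 + 6.3*-2.7 + -5.8*3.4 + -2.7*-1.4 = -1.75
Tr(AB) = 45.82 + -5.75 + -9.95 + -1.75 = 28.37

28.37


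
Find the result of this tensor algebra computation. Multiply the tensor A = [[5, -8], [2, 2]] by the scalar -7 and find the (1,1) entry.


Scalar multiplication: (cA)_{ij} = c * A_{ij}.
c = -7
A_{11} = 5
(cA)_{11} = -7 * 5 = -35

-35


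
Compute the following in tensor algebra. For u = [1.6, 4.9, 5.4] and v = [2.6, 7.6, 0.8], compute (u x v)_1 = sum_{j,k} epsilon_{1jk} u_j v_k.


(u x v)_1 = sum_{j,k} epsilon_{1jk} u_j v_k. Only permutations of (1,2,3) contribute; the two non-zero terms are:
eps_{123} u_2 v_3 = 1 * 4.9 * 0.8 = 3.92
eps_{132} u_3 v_2 = -1 * 5.4 * 7.6 = -41.04
(u x v)_1 = -37.12

-37.12


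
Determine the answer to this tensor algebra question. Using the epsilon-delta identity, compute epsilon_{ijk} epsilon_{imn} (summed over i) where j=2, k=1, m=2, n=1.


Using the identity: epsilon_{ijk} epsilon_{imn} = delta_{jm} delta_{kn} - delta_{jn} delta_{km}.
delta_{22} = 1
delta_{11} = 1
delta_{21} = 0
delta_{12} = 0
Result = 1 * 1 - 0 * 0 = 1 - 0 = 1

1


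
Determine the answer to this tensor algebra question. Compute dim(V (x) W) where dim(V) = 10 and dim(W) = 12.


The dimension of a tensor product is the product of dimensions.
dim(V) = 10, dim(W) = 12
dim(V (x) W) = 10 * 12 = 120

120


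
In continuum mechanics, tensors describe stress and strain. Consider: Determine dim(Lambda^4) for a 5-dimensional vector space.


The dimension of the space of p-forms on an n-dimensional space is C(n, p).
n = 5, p = 4
C(5, 4) = 5! / (4! * 1!) = 5

5


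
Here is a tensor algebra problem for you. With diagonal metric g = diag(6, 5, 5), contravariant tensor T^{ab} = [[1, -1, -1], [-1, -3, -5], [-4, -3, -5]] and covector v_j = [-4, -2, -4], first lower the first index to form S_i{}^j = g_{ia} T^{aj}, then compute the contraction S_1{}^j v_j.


Step 1: lower the first index. For a diagonal metric, g_{ia} T^{aj} = g_{ii} T^{ij} (no sum on i).
g_{11} = 6
S_1{}^1 = 6 * T^{11} = 6 * 1 = 6
S_1{}^2 = 6 * T^{12} = 6 * -1 = -6
S_1{}^3 = 6 * T^{13} = 6 * -1 = -6
Step 2: contract S_1{}^j with v_j.
S_1{}^1 * v_1 = 6 * -4 = -24
S_1{}^2 * v_2 = -6 * -2 = 12
S_1{}^3 * v_3 = -6 * -4 = 24
Result = -24 + 12 + 24 = 12

12


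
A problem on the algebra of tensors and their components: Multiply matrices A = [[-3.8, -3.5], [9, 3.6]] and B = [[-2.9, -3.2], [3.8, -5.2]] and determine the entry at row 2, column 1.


(AB)_{ij} = sum_k A_{ik} B_{kj}.
For i=2, j=1:
A_{21} * B_{11} = 9 * -2.9 = -26.1
A_{22} * B_{21} = 3.6 * 3.8 = 13.68
Sum = -26.1 + 13.68 = -12.42

-12.42


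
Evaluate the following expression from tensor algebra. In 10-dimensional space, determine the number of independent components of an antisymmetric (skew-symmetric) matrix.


An antisymmetric rank-2 tensor satisfies A_{ij} = -A_{ji}, so diagonal entries are zero.
The independent components are the upper-triangular entries: C(n, 2) = n(n-1)/2.
n = 10
C(10, 2) = 10 * 9 / 2 = 90 / 2 = 45

45


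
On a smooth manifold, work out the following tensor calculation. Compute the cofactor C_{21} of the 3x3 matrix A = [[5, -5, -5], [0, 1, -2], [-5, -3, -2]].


To find cofactor C_{21}, delete row 2 and column 1.
The resulting 2x2 submatrix is: [[-5, -5], [-3, -2]]
Minor M_{21} = -5*-2 - -5*-3
  = 10 - 15 = -5
Sign = (-1)^(2+1) = (-1)^3 = -1
Cofactor C_{21} = -1 * -5 = 5

5


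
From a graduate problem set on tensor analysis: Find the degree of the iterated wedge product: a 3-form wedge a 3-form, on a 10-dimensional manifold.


The degree of a wedge product is the sum of the degrees of the individual forms.
Degrees: 3, 3
Total degree = 3 + 3 = 6

6


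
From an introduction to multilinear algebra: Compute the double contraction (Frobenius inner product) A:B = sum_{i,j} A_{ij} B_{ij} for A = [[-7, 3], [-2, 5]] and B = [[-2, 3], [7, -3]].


A:B = sum over all i,j of A_{ij} * B_{ij}.
Row 1: -7*-2=14, 3*3=9 => row sum = 23
Row 2: -2*7=-14, 5*-3=-15 => row sum = -29
Total = 23 + -29 = -6

-6


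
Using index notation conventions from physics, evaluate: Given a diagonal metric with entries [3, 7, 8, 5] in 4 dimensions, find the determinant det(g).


For a diagonal metric, the determinant is the product of diagonal entries.
Diagonal entries: 3, 7, 8, 5
det(g) = 3 * 7 * 8 * 5 = 840

840


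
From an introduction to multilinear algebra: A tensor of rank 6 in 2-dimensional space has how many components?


The number of components of a rank-r tensor in d dimensions is d^r.
Here d = 2 and r = 6.
2^6 = 64

64


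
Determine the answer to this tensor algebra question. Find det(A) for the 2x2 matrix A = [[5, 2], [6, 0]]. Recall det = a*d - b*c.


For a 2x2 matrix [[a, b], [c, d]], det = a*d - b*c.
a = 5, b = 2, c = 6, d = 0
a*d = 5 * 0 = 0
b*c = 2 * 6 = 12
det = 0 - 12 = -12

-12


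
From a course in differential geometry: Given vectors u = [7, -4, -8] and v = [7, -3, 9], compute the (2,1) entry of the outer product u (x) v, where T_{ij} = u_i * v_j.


The outer product entry T_{ij} = u_i * v_j.
We need i=2, j=1.
u_2 = -4, v_1 = 7
T_{2,1} = -4 * 7 = -28

-28


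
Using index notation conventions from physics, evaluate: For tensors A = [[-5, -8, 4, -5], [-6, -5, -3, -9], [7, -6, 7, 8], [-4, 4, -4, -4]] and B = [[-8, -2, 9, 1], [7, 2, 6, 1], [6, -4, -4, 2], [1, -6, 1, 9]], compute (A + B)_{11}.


Tensor addition is component-wise: (A + B)_{ij} = A_{ij} + B_{ij}.
A_{11} = -5
B_{11} = -8
(A + B)_{11} = -5 + -8 = -13

-13


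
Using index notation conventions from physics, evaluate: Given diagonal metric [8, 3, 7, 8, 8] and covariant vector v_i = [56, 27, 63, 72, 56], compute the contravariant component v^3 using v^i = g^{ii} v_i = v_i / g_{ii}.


To raise an index with a diagonal metric: v^i = v_i / g_{ii}.
For index 3: v_3 = 63, g_{33} = 7
v^3 = 63 / 7 = 9

9


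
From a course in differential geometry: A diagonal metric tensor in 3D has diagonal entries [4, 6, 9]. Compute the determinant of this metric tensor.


For a diagonal metric, the determinant is the product of diagonal entries.
Diagonal entries: 4, 6, 9
det(g) = 4 * 6 * 9 = 216

216


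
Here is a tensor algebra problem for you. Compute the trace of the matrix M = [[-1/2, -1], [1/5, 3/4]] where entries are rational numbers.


The trace is the sum of diagonal entries.
Diagonal: M[1,1] = -1/2, M[2,2] = 3/4
Tr(M) = -1/2 + 3/4
Computing step by step:
After adding M[1,1]: -1/2
After adding M[2,2]: 1/4
Tr(M) = 1/4

1/4


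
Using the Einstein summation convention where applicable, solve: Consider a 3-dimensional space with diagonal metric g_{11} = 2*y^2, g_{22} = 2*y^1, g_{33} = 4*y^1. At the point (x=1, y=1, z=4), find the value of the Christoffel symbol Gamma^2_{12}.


For a diagonal metric, Gamma^k_{ij} = (1/2) g^{kk} (dg_{ik}/dx_j + dg_{jk}/dx_i - dg_{ij}/dx_k).
The metric is diagonal, so g_{ab} = 0 for a != b.
At the given point: g_{11} = 2, g_{22} = 2, g_{33} = 4
g^{22} = 1/2
dg_{12}/dx_2 = 0 (off-diagonal)
dg_{22}/dx_1 = dg_{22}/dx_1 = 0
dg_{12}/dx_2 = 0 (off-diagonal)
Numerator = 0 + 0 - 0 = 0
Gamma^2_{12} = 0 / (2 * 2) = 0

0


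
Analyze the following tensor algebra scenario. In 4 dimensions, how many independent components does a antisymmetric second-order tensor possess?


A antisymmetric rank-2 tensor in d dimensions has d(d-1)/2 independent components.
d = 4
d(d-1)/2 = 4 * 3 / 2 = 12 / 2 = 6

6


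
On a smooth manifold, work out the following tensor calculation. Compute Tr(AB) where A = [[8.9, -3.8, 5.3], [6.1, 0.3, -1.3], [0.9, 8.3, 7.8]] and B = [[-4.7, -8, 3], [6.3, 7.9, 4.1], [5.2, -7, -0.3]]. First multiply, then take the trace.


Tr(AB) = sum_i (AB)_{ii} where (AB)_{ii} = sum_k A_{ik} B_{ki}.
(AB)_{11} = 8.9*-4.7 + -3.8*6.3 + 5.3*5.2 = -38.21
(AB)_{22} = 6.1*-8 + 0.3*7.9 + -1.3*-7 = -37.33
(AB)_{33} = 0.9*3 + 8.3*4.1 + 7.8*-0.3 = 34.39
Tr(AB) = -38.21 + -37.33 + 34.39 = -41.15

-41.15


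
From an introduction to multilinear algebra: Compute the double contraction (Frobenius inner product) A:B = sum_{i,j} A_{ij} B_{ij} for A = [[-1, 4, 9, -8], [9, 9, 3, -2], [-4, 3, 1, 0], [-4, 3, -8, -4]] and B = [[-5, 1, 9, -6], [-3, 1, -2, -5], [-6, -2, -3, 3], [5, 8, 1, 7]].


A:B = sum over all i,j of A_{ij} * B_{ij}.
Row 1: -1*-5=5, 4*1=4, 9*9=81, -8*-6=48 => row sum = 138
Row 2: 9*-3=-27, 9*1=9, 3*-2=-6, -2*-5=10 => row sum = -14
Row 3: -4*-6=24, 3*-2=-6, 1*-3=-3, 0*3=0 => row sum = 15
Row 4: -4*5=-20, 3*8=24, -8*1=-8, -4*7=-28 => row sum = -32
Total = 138 + -14 + 15 + -32 = 107

107


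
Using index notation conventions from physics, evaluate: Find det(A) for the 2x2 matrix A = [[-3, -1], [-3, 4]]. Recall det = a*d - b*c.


For a 2x2 matrix [[a, b], [c, d]], det = a*d - b*c.
a = -3, b = -1, c = -3, d = 4
a*d = -3 * 4 = -12
b*c = -1 * -3 = 3
det = -12 - 3 = -15

-15


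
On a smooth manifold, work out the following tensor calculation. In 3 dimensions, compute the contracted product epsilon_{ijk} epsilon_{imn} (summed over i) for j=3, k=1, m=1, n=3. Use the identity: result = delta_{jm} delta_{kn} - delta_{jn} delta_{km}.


Using the identity: epsilon_{ijk} epsilon_{imn} = delta_{jm} delta_{kn} - delta_{jn} delta_{km}.
delta_{31} = 0
delta_{13} = 0
delta_{33} = 1
delta_{11} = 1
Result = 0 * 0 - 1 * 1 = 0 - 1 = -1

-1


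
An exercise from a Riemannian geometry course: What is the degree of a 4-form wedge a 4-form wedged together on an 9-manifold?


The degree of a wedge product is the sum of the degrees of the individual forms.
Degrees: 4, 4
Total degree = 4 + 4 = 8

8


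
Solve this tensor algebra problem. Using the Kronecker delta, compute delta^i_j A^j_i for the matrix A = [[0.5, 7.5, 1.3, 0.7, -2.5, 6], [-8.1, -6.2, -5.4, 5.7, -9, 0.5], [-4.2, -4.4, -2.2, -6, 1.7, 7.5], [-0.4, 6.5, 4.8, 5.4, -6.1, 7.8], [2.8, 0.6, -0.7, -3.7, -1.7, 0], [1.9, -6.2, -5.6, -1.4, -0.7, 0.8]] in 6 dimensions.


The contraction (trace) of a rank-2 tensor is the sum of its diagonal elements.
Diagonal entries: A[1,1] = 0.5, A[2,2] = -6.2, A[3,3] = -2.2, A[4,4] = 5.4, A[5,5] = -1.7, A[6,6] = 0.8
Tr(A) = 0.5 + -6.2 + -2.2 + 5.4 + -1.7 + 0.8 = -3.4

-3.4


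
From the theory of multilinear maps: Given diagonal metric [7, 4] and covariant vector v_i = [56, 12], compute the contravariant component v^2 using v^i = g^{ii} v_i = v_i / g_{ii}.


To raise an index with a diagonal metric: v^i = v_i / g_{ii}.
For index 2: v_2 = 12, g_{22} = 4
v^2 = 12 / 4 = 3

3


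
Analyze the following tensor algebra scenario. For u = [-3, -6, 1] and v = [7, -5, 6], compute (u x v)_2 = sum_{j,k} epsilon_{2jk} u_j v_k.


(u x v)_2 = sum_{j,k} epsilon_{2jk} u_j v_k. Only permutations of (1,2,3) contribute; the two non-zero terms are:
eps_{213} u_1 v_3 = -1 * -3 * 6 = 18
eps_{231} u_3 v_1 = 1 * 1 * 7 = 7
(u x v)_2 = 25

25


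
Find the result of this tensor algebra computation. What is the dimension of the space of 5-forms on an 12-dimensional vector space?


The dimension of the space of p-forms on an n-dimensional space is C(n, p).
n = 12, p = 5
C(12, 5) = 12! / (5! * 7!) = 792

792


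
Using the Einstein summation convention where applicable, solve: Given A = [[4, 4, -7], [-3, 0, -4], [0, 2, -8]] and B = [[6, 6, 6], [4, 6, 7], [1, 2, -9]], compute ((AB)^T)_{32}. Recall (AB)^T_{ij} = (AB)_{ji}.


(AB)^T_{ij} = (AB)_{ji} = sum_k A_{jk} B_{ki}.
For i=3, j=2 we need (AB)_{23}:
A_{21} * B_{13} = -3 * 6 = -18
A_{22} * B_{23} = 0 * 7 = 0
A_{23} * B_{33} = -4 * -9 = 36
Sum = -18 + 0 + 36 = 18

18


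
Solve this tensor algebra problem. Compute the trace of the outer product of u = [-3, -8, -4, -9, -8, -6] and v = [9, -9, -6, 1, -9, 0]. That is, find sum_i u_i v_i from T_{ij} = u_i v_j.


The outer product gives T_{ij} = u_i v_j.
The trace (contraction) is Tr(T) = sum_i T_{ii} = sum_i u_i v_i.
Diagonal entries:
T_{11} = u_1 * v_1 = -3 * 9 = -27
T_{22} = u_2 * v_2 = -8 * -9 = 72
T_{33} = u_3 * v_3 = -4 * -6 = 24
T_{44} = u_4 * v_4 = -9 * 1 = -9
T_{55} = u_5 * v_5 = -8 * -9 = 72
T_{66} = u_6 * v_6 = -6 * 0 = 0
Tr(T) = -27 + 72 + 24 + -9 + 72 + 0 = 132

132


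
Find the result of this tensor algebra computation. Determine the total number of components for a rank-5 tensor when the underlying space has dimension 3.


The number of components of a rank-r tensor in d dimensions is d^r.
Here d = 3 and r = 5.
3^5 = 243

243


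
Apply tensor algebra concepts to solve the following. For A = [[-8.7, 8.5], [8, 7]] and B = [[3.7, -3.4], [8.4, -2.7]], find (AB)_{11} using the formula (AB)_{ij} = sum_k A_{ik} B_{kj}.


(AB)_{ij} = sum_k A_{ik} B_{kj}.
For i=1, j=1:
A_{11} * B_{11} = -8.7 * 3.7 = -32.19
A_{12} * B_{21} = 8.5 * 8.4 = 71.4
Sum = -32.19 + 71.4 = 39.21

39.21


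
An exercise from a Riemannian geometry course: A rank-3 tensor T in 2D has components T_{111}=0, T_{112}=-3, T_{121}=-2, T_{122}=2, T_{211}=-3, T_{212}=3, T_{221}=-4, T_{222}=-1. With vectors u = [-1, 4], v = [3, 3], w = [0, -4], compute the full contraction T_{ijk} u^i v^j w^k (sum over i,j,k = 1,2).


S = sum over i,j,k of T_{ijk} u_i v_j w_k. Expanding all 8 terms:
T_{111}*u_1*v_1*w_1 = 0*-1*3*0 = 0  (running total: 0)
T_{112}*u_1*v_1*w_2 = -3*-1*3*-4 = -36  (running total: -36)
T_{121}*u_1*v_2*w_1 = -2*-1*3*0 = 0  (running total: -36)
T_{122}*u_1*v_2*w_2 = 2*-1*3*-4 = 24  (running total: -12)
T_{211}*u_2*v_1*w_1 = -3*4*3*0 = 0  (running total: -12)
T_{212}*u_2*v_1*w_2 = 3*4*3*-4 = -144  (running total: -156)
T_{221}*u_2*v_2*w_1 = -4*4*3*0 = 0  (running total: -156)
T_{222}*u_2*v_2*w_2 = -1*4*3*-4 = 48  (running total: -108)
S = -108

-108


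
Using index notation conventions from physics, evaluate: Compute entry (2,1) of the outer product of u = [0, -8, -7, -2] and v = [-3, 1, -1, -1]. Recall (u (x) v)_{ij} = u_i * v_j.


The outer product entry T_{ij} = u_i * v_j.
We need i=2, j=1.
u_2 = -8, v_1 = -3
T_{2,1} = -8 * -3 = 24

24


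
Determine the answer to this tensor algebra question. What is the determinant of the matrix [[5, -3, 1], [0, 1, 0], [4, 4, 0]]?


Expanding along the first row, det(A) = a11*M_11 - a12*M_12 + a13*M_13, where M_1j is the (1,j) minor.
Minor M_11 = 1*0 - 0*4 = 0
Minor M_12 = 0*0 - 0*4 = 0
Minor M_13 = 0*4 - 1*4 = -4
det = 5*(0) - -3*(0) + 1*(-4)
    = 0 - 0 + -4
    = -4

-4


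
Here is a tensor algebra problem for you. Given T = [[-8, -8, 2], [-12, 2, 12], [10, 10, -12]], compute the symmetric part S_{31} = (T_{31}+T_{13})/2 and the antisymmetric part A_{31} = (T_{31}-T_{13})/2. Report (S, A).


T_{31} = 10
T_{13} = 2
S_{31} = (10 + 2)/2 = 12/2 = 6
A_{31} = (10 - 2)/2 = 8/2 = 4
Check: S + A = 6 + 4 = 10 = T_{31}.

(6, 4)


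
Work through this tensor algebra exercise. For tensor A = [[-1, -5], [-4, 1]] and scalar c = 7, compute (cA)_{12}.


Scalar multiplication: (cA)_{ij} = c * A_{ij}.
c = 7
A_{12} = -5
(cA)_{12} = 7 * -5 = -35

-35


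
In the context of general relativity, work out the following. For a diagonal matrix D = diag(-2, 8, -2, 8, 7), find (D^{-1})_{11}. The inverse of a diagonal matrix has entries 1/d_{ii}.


For a diagonal matrix, the inverse has entries (D^{-1})_{ii} = 1/d_{ii}.
The diagonal entries are: d_{11} = -2, d_{22} = 8, d_{33} = -2, d_{44} = 8, d_{55} = 7
We need (D^{-1})_{11} = 1/d_{11} = 1/-2 = -1/2

-1/2


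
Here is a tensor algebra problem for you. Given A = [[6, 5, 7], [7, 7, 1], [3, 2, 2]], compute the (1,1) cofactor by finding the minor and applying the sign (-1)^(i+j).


To find cofactor C_{11}, delete row 1 and column 1.
The resulting 2x2 submatrix is: [[7, 1], [2, 2]]
Minor M_{11} = 7*2 - 1*2
  = 14 - 2 = 12
Sign = (-1)^(1+1) = (-1)^2 = 1
Cofactor C_{11} = 1 * 12 = 12

12


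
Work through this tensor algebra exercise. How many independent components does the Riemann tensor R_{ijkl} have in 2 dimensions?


The Riemann tensor in d dimensions has d^2(d^2 - 1)/12 independent components.
d = 2, so d^2 = 4
d^2 - 1 = 3
d^2(d^2 - 1) = 4 * 3 = 12
Divide by 12: 12 / 12 = 1

1


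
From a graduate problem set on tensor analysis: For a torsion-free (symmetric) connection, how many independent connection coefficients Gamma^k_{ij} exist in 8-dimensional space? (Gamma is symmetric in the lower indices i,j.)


Christoffel symbols Gamma^k_{ij} are symmetric in i,j, so there are d * d(d+1)/2 independent symbols.
d = 8
d(d+1)/2 = 8 * 9 / 2 = 36
Total = 8 * 36 = 288

288


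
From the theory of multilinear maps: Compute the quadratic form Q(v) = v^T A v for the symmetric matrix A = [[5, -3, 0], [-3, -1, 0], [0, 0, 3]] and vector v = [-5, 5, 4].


First compute Av:
(Av)_1 = 5*-5 + -3*5 + 0*4 = -40
(Av)_2 = -3*-5 + -1*5 + 0*4 = 10
(Av)_3 = 0*-5 + 0*5 + 3*4 = 12
Av = [-40, 10, 12]
Then v^T (Av) = -5*-40 + 5*10 + 4*12
= 200 + 50 + 48 = 298

298


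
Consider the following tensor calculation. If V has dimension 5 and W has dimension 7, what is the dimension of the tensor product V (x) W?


The dimension of a tensor product is the product of dimensions.
dim(V) = 5, dim(W) = 7
dim(V (x) W) = 5 * 7 = 35

35


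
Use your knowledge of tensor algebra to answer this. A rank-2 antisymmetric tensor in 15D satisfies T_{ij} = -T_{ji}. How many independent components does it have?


An antisymmetric rank-2 tensor satisfies A_{ij} = -A_{ji}, so diagonal entries are zero.
The independent components are the upper-triangular entries: C(n, 2) = n(n-1)/2.
n = 15
C(15, 2) = 15 * 14 / 2 = 210 / 2 = 105

105


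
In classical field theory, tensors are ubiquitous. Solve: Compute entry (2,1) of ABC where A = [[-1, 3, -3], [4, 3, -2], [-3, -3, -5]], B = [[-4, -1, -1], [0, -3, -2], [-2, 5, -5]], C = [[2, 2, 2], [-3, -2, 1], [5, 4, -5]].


(ABC)_{21} = sum_m (AB)_{2m} C_{m1}. First compute row 2 of AB.
(AB)_{21} = 4*-4 + 3*0 + -2*-2 = -12
(AB)_{22} = 4*-1 + 3*-3 + -2*5 = -23
(AB)_{23} = 4*-1 + 3*-2 + -2*-5 = 0
Now contract with column 1 of C:
(AB)_{21} * C_{11} = -12 * 2 = -24
(AB)_{22} * C_{21} = -23 * -3 = 69
(AB)_{23} * C_{31} = 0 * 5 = 0
(ABC)_{21} = -24 + 69 + 0 = 45

45


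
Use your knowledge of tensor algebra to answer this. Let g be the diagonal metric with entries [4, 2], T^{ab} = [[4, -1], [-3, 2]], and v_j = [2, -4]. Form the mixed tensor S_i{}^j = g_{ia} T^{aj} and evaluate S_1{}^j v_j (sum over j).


Step 1: lower the first index. For a diagonal metric, g_{ia} T^{aj} = g_{ii} T^{ij} (no sum on i).
g_{11} = 4
S_1{}^1 = 4 * T^{11} = 4 * 4 = 16
S_1{}^2 = 4 * T^{12} = 4 * -1 = -4
Step 2: contract S_1{}^j with v_j.
S_1{}^1 * v_1 = 16 * 2 = 32
S_1{}^2 * v_2 = -4 * -4 = 16
Result = 32 + 16 = 48

48


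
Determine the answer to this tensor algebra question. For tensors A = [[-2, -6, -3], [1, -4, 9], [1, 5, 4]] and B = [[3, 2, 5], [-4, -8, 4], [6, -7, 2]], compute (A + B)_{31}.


Tensor addition is component-wise: (A + B)_{ij} = A_{ij} + B_{ij}.
A_{31} = 1
B_{31} = 6
(A + B)_{31} = 1 + 6 = 7

7


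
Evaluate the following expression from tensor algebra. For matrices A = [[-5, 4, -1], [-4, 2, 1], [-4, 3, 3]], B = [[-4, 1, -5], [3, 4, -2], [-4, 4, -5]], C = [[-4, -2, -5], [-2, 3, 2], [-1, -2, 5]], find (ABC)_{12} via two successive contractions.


(ABC)_{12} = sum_m (AB)_{1m} C_{m2}. First compute row 1 of AB.
(AB)_{11} = -5*-4 + 4*3 + -1*-4 = 36
(AB)_{12} = -5*1 + 4*4 + -1*4 = 7
(AB)_{13} = -5*-5 + 4*-2 + -1*-5 = 22
Now contract with column 2 of C:
(AB)_{11} * C_{12} = 36 * -2 = -72
(AB)_{12} * C_{22} = 7 * 3 = 21
(AB)_{13} * C_{32} = 22 * -2 = -44
(ABC)_{12} = -72 + 21 + -44 = -95

-95


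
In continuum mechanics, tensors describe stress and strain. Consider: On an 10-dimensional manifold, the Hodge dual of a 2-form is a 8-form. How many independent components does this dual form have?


The Hodge dual of a p-form on an n-dimensional manifold is an (n-p)-form.
n = 10, p = 2, so dual degree = 10 - 2 = 8
The number of components is C(n, n-p) = C(10, 8) = 45

45
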